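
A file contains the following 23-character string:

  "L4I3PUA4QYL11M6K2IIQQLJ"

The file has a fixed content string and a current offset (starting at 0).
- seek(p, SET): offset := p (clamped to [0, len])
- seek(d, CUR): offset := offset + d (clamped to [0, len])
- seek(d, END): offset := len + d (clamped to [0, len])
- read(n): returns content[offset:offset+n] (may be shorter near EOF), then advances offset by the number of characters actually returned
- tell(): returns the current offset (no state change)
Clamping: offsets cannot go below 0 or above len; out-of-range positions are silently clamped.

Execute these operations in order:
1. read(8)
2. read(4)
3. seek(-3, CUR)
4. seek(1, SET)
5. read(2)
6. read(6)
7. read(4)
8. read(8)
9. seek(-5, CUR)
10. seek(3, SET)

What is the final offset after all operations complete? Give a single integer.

After 1 (read(8)): returned 'L4I3PUA4', offset=8
After 2 (read(4)): returned 'QYL1', offset=12
After 3 (seek(-3, CUR)): offset=9
After 4 (seek(1, SET)): offset=1
After 5 (read(2)): returned '4I', offset=3
After 6 (read(6)): returned '3PUA4Q', offset=9
After 7 (read(4)): returned 'YL11', offset=13
After 8 (read(8)): returned 'M6K2IIQQ', offset=21
After 9 (seek(-5, CUR)): offset=16
After 10 (seek(3, SET)): offset=3

Answer: 3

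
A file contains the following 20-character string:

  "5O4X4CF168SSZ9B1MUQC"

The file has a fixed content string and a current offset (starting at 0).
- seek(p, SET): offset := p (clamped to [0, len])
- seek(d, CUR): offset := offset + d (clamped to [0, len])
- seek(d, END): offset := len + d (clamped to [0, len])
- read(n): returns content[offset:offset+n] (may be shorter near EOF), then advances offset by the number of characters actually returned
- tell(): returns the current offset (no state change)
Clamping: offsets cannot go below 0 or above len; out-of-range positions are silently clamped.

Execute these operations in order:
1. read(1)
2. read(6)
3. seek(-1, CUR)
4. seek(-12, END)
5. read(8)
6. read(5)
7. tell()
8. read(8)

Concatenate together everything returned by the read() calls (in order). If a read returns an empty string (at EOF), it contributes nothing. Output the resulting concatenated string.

Answer: 5O4X4CF68SSZ9B1MUQC

Derivation:
After 1 (read(1)): returned '5', offset=1
After 2 (read(6)): returned 'O4X4CF', offset=7
After 3 (seek(-1, CUR)): offset=6
After 4 (seek(-12, END)): offset=8
After 5 (read(8)): returned '68SSZ9B1', offset=16
After 6 (read(5)): returned 'MUQC', offset=20
After 7 (tell()): offset=20
After 8 (read(8)): returned '', offset=20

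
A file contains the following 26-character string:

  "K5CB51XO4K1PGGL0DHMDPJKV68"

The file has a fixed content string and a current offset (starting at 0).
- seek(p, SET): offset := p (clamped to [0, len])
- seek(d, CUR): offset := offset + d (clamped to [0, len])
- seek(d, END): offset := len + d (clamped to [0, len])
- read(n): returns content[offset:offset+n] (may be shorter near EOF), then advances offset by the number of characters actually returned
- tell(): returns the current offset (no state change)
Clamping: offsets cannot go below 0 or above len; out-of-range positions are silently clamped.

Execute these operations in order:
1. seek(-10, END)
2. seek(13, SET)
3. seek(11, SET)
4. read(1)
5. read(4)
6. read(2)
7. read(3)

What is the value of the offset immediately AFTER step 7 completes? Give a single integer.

Answer: 21

Derivation:
After 1 (seek(-10, END)): offset=16
After 2 (seek(13, SET)): offset=13
After 3 (seek(11, SET)): offset=11
After 4 (read(1)): returned 'P', offset=12
After 5 (read(4)): returned 'GGL0', offset=16
After 6 (read(2)): returned 'DH', offset=18
After 7 (read(3)): returned 'MDP', offset=21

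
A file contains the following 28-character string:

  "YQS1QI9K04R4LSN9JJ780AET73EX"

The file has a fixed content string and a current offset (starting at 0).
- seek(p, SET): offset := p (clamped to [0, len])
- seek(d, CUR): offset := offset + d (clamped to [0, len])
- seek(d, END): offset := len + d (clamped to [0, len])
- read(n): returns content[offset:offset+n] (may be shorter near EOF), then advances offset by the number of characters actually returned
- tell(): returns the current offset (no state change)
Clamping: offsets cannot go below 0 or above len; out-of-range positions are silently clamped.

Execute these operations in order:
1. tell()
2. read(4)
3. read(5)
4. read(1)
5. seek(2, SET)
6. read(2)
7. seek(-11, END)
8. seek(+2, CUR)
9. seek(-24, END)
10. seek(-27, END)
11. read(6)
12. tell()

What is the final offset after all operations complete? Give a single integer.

Answer: 7

Derivation:
After 1 (tell()): offset=0
After 2 (read(4)): returned 'YQS1', offset=4
After 3 (read(5)): returned 'QI9K0', offset=9
After 4 (read(1)): returned '4', offset=10
After 5 (seek(2, SET)): offset=2
After 6 (read(2)): returned 'S1', offset=4
After 7 (seek(-11, END)): offset=17
After 8 (seek(+2, CUR)): offset=19
After 9 (seek(-24, END)): offset=4
After 10 (seek(-27, END)): offset=1
After 11 (read(6)): returned 'QS1QI9', offset=7
After 12 (tell()): offset=7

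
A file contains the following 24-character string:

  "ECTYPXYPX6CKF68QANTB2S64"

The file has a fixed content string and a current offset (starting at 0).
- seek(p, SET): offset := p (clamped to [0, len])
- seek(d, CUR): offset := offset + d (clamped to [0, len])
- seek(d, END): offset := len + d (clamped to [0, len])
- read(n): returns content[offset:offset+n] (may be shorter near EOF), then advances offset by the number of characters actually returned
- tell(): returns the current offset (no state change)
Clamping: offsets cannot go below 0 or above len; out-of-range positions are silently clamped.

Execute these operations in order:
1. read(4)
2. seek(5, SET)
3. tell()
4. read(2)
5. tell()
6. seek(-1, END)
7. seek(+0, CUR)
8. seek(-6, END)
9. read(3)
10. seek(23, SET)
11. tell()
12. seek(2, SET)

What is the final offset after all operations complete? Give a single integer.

Answer: 2

Derivation:
After 1 (read(4)): returned 'ECTY', offset=4
After 2 (seek(5, SET)): offset=5
After 3 (tell()): offset=5
After 4 (read(2)): returned 'XY', offset=7
After 5 (tell()): offset=7
After 6 (seek(-1, END)): offset=23
After 7 (seek(+0, CUR)): offset=23
After 8 (seek(-6, END)): offset=18
After 9 (read(3)): returned 'TB2', offset=21
After 10 (seek(23, SET)): offset=23
After 11 (tell()): offset=23
After 12 (seek(2, SET)): offset=2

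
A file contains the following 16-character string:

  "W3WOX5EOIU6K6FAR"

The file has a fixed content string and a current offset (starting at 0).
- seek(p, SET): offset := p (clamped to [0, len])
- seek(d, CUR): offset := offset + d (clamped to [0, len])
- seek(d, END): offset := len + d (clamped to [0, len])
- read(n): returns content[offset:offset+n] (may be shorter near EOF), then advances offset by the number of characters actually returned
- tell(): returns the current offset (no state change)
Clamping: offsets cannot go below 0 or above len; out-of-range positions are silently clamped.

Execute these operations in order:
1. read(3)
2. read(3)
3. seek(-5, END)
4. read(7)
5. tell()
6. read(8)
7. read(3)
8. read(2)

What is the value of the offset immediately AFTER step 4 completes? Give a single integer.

Answer: 16

Derivation:
After 1 (read(3)): returned 'W3W', offset=3
After 2 (read(3)): returned 'OX5', offset=6
After 3 (seek(-5, END)): offset=11
After 4 (read(7)): returned 'K6FAR', offset=16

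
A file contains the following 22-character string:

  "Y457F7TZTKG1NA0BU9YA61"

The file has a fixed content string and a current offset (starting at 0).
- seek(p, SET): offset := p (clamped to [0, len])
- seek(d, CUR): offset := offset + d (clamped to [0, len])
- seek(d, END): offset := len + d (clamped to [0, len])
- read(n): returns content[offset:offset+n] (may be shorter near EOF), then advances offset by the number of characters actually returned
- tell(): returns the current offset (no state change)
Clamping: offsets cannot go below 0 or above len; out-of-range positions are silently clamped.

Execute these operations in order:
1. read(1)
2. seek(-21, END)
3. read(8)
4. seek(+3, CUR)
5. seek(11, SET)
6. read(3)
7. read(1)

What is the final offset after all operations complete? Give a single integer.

After 1 (read(1)): returned 'Y', offset=1
After 2 (seek(-21, END)): offset=1
After 3 (read(8)): returned '457F7TZT', offset=9
After 4 (seek(+3, CUR)): offset=12
After 5 (seek(11, SET)): offset=11
After 6 (read(3)): returned '1NA', offset=14
After 7 (read(1)): returned '0', offset=15

Answer: 15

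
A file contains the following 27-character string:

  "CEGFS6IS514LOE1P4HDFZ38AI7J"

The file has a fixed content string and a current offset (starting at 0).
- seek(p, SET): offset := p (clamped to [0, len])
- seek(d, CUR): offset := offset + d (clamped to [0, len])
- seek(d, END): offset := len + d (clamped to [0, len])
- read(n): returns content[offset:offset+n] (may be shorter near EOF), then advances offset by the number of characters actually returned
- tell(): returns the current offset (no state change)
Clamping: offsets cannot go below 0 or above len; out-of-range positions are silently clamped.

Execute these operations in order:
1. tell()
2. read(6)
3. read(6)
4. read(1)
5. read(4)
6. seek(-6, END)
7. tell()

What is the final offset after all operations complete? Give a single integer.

Answer: 21

Derivation:
After 1 (tell()): offset=0
After 2 (read(6)): returned 'CEGFS6', offset=6
After 3 (read(6)): returned 'IS514L', offset=12
After 4 (read(1)): returned 'O', offset=13
After 5 (read(4)): returned 'E1P4', offset=17
After 6 (seek(-6, END)): offset=21
After 7 (tell()): offset=21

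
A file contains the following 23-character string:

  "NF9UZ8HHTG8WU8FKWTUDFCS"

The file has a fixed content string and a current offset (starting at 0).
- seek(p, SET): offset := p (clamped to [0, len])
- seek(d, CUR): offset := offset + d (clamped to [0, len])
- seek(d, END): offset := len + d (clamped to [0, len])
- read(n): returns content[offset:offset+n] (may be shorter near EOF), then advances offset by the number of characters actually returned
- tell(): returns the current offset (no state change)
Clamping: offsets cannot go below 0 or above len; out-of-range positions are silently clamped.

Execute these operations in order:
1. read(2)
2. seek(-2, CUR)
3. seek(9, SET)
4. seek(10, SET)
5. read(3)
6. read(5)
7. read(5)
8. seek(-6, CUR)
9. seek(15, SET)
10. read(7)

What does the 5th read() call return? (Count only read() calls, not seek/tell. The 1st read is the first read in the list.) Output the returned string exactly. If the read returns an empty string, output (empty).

After 1 (read(2)): returned 'NF', offset=2
After 2 (seek(-2, CUR)): offset=0
After 3 (seek(9, SET)): offset=9
After 4 (seek(10, SET)): offset=10
After 5 (read(3)): returned '8WU', offset=13
After 6 (read(5)): returned '8FKWT', offset=18
After 7 (read(5)): returned 'UDFCS', offset=23
After 8 (seek(-6, CUR)): offset=17
After 9 (seek(15, SET)): offset=15
After 10 (read(7)): returned 'KWTUDFC', offset=22

Answer: KWTUDFC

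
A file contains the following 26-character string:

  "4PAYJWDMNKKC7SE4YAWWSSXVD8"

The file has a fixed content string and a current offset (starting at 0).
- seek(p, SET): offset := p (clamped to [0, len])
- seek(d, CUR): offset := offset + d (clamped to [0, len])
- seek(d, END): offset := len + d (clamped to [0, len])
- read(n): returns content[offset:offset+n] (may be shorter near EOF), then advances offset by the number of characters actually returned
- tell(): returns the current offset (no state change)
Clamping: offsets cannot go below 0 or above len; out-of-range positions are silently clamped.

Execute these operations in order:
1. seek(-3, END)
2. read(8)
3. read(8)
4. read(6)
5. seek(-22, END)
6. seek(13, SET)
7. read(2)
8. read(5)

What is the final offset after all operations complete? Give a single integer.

After 1 (seek(-3, END)): offset=23
After 2 (read(8)): returned 'VD8', offset=26
After 3 (read(8)): returned '', offset=26
After 4 (read(6)): returned '', offset=26
After 5 (seek(-22, END)): offset=4
After 6 (seek(13, SET)): offset=13
After 7 (read(2)): returned 'SE', offset=15
After 8 (read(5)): returned '4YAWW', offset=20

Answer: 20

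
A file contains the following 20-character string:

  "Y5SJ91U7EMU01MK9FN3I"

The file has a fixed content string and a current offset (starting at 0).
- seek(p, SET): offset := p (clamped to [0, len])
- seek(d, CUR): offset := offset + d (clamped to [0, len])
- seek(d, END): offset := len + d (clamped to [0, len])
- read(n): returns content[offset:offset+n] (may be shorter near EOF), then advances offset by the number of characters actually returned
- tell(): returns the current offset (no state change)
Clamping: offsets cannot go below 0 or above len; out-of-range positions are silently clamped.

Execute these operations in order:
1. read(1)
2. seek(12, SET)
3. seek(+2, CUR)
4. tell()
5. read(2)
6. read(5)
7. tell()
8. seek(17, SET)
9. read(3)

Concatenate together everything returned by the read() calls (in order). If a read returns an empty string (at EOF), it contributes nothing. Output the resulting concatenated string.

Answer: YK9FN3IN3I

Derivation:
After 1 (read(1)): returned 'Y', offset=1
After 2 (seek(12, SET)): offset=12
After 3 (seek(+2, CUR)): offset=14
After 4 (tell()): offset=14
After 5 (read(2)): returned 'K9', offset=16
After 6 (read(5)): returned 'FN3I', offset=20
After 7 (tell()): offset=20
After 8 (seek(17, SET)): offset=17
After 9 (read(3)): returned 'N3I', offset=20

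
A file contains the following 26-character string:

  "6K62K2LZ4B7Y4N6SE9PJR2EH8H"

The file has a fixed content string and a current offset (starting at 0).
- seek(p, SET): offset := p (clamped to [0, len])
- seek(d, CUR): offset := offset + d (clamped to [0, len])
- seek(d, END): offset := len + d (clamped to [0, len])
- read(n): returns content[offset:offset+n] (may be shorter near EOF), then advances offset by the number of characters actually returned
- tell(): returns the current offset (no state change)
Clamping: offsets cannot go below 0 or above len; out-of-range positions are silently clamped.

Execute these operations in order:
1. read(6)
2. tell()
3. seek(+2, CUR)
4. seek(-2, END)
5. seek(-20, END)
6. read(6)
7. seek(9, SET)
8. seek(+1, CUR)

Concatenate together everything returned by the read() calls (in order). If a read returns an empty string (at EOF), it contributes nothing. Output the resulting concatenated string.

Answer: 6K62K2LZ4B7Y

Derivation:
After 1 (read(6)): returned '6K62K2', offset=6
After 2 (tell()): offset=6
After 3 (seek(+2, CUR)): offset=8
After 4 (seek(-2, END)): offset=24
After 5 (seek(-20, END)): offset=6
After 6 (read(6)): returned 'LZ4B7Y', offset=12
After 7 (seek(9, SET)): offset=9
After 8 (seek(+1, CUR)): offset=10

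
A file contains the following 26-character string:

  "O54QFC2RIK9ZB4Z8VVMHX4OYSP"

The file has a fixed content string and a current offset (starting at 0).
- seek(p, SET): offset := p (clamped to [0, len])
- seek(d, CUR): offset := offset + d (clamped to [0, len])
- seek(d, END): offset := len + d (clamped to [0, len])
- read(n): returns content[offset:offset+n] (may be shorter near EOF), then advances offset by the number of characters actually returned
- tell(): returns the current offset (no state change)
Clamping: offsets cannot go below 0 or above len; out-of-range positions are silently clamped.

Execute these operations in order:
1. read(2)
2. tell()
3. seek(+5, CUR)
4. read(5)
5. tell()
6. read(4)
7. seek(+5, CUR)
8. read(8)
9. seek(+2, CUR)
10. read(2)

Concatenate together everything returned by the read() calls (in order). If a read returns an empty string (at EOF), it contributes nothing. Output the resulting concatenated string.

Answer: O5RIK9ZB4Z84OYSP

Derivation:
After 1 (read(2)): returned 'O5', offset=2
After 2 (tell()): offset=2
After 3 (seek(+5, CUR)): offset=7
After 4 (read(5)): returned 'RIK9Z', offset=12
After 5 (tell()): offset=12
After 6 (read(4)): returned 'B4Z8', offset=16
After 7 (seek(+5, CUR)): offset=21
After 8 (read(8)): returned '4OYSP', offset=26
After 9 (seek(+2, CUR)): offset=26
After 10 (read(2)): returned '', offset=26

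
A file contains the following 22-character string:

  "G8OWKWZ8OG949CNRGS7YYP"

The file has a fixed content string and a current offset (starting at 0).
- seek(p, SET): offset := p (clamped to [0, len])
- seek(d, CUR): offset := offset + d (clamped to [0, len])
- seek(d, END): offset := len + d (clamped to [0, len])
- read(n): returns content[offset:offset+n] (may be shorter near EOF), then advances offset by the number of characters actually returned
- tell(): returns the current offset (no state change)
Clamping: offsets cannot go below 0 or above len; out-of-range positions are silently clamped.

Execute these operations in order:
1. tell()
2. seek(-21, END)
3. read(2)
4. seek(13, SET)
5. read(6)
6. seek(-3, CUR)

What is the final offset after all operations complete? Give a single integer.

Answer: 16

Derivation:
After 1 (tell()): offset=0
After 2 (seek(-21, END)): offset=1
After 3 (read(2)): returned '8O', offset=3
After 4 (seek(13, SET)): offset=13
After 5 (read(6)): returned 'CNRGS7', offset=19
After 6 (seek(-3, CUR)): offset=16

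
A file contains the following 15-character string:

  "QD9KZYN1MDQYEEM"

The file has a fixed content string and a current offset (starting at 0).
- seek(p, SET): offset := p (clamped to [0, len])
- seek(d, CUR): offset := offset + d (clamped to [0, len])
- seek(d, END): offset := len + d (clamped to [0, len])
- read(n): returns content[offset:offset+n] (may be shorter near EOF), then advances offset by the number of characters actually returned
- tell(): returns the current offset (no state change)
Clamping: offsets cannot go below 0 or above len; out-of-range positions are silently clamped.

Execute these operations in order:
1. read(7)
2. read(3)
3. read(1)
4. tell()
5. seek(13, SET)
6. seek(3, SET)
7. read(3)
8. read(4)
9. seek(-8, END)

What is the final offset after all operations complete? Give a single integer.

Answer: 7

Derivation:
After 1 (read(7)): returned 'QD9KZYN', offset=7
After 2 (read(3)): returned '1MD', offset=10
After 3 (read(1)): returned 'Q', offset=11
After 4 (tell()): offset=11
After 5 (seek(13, SET)): offset=13
After 6 (seek(3, SET)): offset=3
After 7 (read(3)): returned 'KZY', offset=6
After 8 (read(4)): returned 'N1MD', offset=10
After 9 (seek(-8, END)): offset=7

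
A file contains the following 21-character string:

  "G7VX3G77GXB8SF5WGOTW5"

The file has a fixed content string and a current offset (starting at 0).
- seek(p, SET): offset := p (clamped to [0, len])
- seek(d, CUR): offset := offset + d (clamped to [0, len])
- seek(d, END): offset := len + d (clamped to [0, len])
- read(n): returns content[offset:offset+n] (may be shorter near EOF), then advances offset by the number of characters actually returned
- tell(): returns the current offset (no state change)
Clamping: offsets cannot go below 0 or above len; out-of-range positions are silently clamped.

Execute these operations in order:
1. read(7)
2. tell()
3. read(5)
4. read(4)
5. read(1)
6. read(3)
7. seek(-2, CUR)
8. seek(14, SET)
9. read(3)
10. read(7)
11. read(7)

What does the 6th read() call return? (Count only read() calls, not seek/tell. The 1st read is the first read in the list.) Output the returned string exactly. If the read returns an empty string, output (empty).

Answer: 5WG

Derivation:
After 1 (read(7)): returned 'G7VX3G7', offset=7
After 2 (tell()): offset=7
After 3 (read(5)): returned '7GXB8', offset=12
After 4 (read(4)): returned 'SF5W', offset=16
After 5 (read(1)): returned 'G', offset=17
After 6 (read(3)): returned 'OTW', offset=20
After 7 (seek(-2, CUR)): offset=18
After 8 (seek(14, SET)): offset=14
After 9 (read(3)): returned '5WG', offset=17
After 10 (read(7)): returned 'OTW5', offset=21
After 11 (read(7)): returned '', offset=21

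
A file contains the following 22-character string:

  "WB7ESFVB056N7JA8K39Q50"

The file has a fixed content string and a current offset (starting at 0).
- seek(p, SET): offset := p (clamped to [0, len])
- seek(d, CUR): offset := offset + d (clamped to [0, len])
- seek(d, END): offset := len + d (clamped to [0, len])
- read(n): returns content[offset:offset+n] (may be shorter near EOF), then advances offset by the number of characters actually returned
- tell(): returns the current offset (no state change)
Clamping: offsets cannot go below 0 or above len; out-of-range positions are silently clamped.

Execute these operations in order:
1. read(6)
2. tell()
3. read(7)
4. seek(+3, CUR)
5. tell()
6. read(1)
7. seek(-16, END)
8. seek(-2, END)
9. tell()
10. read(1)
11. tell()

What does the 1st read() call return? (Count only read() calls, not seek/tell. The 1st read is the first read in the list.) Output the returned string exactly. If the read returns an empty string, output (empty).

After 1 (read(6)): returned 'WB7ESF', offset=6
After 2 (tell()): offset=6
After 3 (read(7)): returned 'VB056N7', offset=13
After 4 (seek(+3, CUR)): offset=16
After 5 (tell()): offset=16
After 6 (read(1)): returned 'K', offset=17
After 7 (seek(-16, END)): offset=6
After 8 (seek(-2, END)): offset=20
After 9 (tell()): offset=20
After 10 (read(1)): returned '5', offset=21
After 11 (tell()): offset=21

Answer: WB7ESF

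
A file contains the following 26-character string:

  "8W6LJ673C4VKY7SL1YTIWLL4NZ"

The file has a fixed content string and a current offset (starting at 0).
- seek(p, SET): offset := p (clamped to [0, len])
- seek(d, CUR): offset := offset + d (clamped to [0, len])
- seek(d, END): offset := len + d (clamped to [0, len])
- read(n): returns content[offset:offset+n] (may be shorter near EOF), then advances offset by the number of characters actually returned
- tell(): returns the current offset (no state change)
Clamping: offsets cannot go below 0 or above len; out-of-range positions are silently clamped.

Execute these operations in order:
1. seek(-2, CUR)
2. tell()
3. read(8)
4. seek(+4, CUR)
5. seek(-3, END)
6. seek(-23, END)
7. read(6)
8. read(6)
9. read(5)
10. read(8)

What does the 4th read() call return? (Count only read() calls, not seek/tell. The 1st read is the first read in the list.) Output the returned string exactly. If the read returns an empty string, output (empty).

Answer: L1YTI

Derivation:
After 1 (seek(-2, CUR)): offset=0
After 2 (tell()): offset=0
After 3 (read(8)): returned '8W6LJ673', offset=8
After 4 (seek(+4, CUR)): offset=12
After 5 (seek(-3, END)): offset=23
After 6 (seek(-23, END)): offset=3
After 7 (read(6)): returned 'LJ673C', offset=9
After 8 (read(6)): returned '4VKY7S', offset=15
After 9 (read(5)): returned 'L1YTI', offset=20
After 10 (read(8)): returned 'WLL4NZ', offset=26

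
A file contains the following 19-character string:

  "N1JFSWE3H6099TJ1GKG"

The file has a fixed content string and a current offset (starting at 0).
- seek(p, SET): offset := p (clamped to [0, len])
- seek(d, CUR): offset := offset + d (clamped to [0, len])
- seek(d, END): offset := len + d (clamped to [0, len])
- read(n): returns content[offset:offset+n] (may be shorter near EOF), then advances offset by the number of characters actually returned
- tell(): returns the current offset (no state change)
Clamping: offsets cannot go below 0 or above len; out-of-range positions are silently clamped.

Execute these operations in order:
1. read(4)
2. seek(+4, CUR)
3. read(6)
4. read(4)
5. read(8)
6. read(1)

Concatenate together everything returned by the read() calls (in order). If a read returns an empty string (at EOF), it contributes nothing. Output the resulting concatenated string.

Answer: N1JFH6099TJ1GKG

Derivation:
After 1 (read(4)): returned 'N1JF', offset=4
After 2 (seek(+4, CUR)): offset=8
After 3 (read(6)): returned 'H6099T', offset=14
After 4 (read(4)): returned 'J1GK', offset=18
After 5 (read(8)): returned 'G', offset=19
After 6 (read(1)): returned '', offset=19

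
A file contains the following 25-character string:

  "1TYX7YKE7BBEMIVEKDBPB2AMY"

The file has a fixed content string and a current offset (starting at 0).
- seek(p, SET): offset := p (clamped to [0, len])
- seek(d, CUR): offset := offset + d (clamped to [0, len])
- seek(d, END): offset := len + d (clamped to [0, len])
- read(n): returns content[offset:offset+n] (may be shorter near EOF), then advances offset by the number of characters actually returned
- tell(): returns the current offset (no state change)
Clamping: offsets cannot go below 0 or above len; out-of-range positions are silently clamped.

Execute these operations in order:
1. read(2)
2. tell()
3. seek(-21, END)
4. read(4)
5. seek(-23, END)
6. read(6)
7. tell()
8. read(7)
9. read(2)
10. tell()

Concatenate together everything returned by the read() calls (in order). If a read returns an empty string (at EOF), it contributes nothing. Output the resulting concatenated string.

After 1 (read(2)): returned '1T', offset=2
After 2 (tell()): offset=2
After 3 (seek(-21, END)): offset=4
After 4 (read(4)): returned '7YKE', offset=8
After 5 (seek(-23, END)): offset=2
After 6 (read(6)): returned 'YX7YKE', offset=8
After 7 (tell()): offset=8
After 8 (read(7)): returned '7BBEMIV', offset=15
After 9 (read(2)): returned 'EK', offset=17
After 10 (tell()): offset=17

Answer: 1T7YKEYX7YKE7BBEMIVEK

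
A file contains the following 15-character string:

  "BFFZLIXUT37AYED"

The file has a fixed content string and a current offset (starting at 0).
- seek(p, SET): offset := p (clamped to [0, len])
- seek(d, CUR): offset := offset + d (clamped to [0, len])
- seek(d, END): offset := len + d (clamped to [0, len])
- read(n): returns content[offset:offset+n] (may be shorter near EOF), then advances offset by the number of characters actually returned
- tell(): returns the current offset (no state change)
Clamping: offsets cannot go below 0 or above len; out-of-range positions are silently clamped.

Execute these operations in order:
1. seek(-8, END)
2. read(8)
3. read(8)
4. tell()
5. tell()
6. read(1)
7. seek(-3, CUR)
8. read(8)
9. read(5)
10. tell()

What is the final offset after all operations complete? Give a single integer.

Answer: 15

Derivation:
After 1 (seek(-8, END)): offset=7
After 2 (read(8)): returned 'UT37AYED', offset=15
After 3 (read(8)): returned '', offset=15
After 4 (tell()): offset=15
After 5 (tell()): offset=15
After 6 (read(1)): returned '', offset=15
After 7 (seek(-3, CUR)): offset=12
After 8 (read(8)): returned 'YED', offset=15
After 9 (read(5)): returned '', offset=15
After 10 (tell()): offset=15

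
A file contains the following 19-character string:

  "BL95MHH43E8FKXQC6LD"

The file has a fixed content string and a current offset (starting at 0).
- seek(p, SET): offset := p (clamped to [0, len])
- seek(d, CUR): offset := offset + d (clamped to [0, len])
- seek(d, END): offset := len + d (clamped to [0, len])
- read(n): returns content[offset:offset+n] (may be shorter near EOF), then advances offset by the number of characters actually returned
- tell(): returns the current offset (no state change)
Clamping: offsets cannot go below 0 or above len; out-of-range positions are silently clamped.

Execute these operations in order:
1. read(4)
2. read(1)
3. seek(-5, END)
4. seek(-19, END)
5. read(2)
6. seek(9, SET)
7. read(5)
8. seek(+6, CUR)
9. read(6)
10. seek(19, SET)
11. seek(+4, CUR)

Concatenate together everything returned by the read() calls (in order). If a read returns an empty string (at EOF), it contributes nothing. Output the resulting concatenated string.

Answer: BL95MBLE8FKX

Derivation:
After 1 (read(4)): returned 'BL95', offset=4
After 2 (read(1)): returned 'M', offset=5
After 3 (seek(-5, END)): offset=14
After 4 (seek(-19, END)): offset=0
After 5 (read(2)): returned 'BL', offset=2
After 6 (seek(9, SET)): offset=9
After 7 (read(5)): returned 'E8FKX', offset=14
After 8 (seek(+6, CUR)): offset=19
After 9 (read(6)): returned '', offset=19
After 10 (seek(19, SET)): offset=19
After 11 (seek(+4, CUR)): offset=19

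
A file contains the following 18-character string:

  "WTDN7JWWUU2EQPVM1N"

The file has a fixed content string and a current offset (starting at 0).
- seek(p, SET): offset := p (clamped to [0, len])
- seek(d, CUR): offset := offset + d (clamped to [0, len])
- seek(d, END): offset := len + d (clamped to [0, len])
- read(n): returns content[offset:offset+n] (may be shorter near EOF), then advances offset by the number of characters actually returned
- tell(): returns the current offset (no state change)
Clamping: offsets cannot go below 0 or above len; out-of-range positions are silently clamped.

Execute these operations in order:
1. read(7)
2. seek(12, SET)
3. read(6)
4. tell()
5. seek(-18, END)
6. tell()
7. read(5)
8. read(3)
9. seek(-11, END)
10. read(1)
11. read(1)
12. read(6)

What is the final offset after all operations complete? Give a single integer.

After 1 (read(7)): returned 'WTDN7JW', offset=7
After 2 (seek(12, SET)): offset=12
After 3 (read(6)): returned 'QPVM1N', offset=18
After 4 (tell()): offset=18
After 5 (seek(-18, END)): offset=0
After 6 (tell()): offset=0
After 7 (read(5)): returned 'WTDN7', offset=5
After 8 (read(3)): returned 'JWW', offset=8
After 9 (seek(-11, END)): offset=7
After 10 (read(1)): returned 'W', offset=8
After 11 (read(1)): returned 'U', offset=9
After 12 (read(6)): returned 'U2EQPV', offset=15

Answer: 15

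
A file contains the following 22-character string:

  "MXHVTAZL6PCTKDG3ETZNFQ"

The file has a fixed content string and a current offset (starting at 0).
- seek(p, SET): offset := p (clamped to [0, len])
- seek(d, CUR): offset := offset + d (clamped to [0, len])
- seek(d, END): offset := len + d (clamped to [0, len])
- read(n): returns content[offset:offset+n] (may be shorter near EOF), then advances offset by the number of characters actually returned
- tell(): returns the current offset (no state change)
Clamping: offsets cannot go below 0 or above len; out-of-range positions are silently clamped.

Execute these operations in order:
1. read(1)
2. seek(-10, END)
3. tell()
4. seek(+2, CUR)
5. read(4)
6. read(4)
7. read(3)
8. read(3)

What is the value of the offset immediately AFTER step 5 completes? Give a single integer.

Answer: 18

Derivation:
After 1 (read(1)): returned 'M', offset=1
After 2 (seek(-10, END)): offset=12
After 3 (tell()): offset=12
After 4 (seek(+2, CUR)): offset=14
After 5 (read(4)): returned 'G3ET', offset=18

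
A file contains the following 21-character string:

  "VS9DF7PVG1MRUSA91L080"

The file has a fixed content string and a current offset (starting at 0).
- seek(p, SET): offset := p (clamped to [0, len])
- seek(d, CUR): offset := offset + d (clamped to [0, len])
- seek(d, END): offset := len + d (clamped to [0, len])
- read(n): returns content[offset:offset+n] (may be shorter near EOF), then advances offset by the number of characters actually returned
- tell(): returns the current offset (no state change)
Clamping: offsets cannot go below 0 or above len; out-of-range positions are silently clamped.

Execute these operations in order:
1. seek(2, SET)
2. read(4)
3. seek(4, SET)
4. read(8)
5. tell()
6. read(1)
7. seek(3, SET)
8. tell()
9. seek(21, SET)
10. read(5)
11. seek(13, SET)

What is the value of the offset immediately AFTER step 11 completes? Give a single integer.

After 1 (seek(2, SET)): offset=2
After 2 (read(4)): returned '9DF7', offset=6
After 3 (seek(4, SET)): offset=4
After 4 (read(8)): returned 'F7PVG1MR', offset=12
After 5 (tell()): offset=12
After 6 (read(1)): returned 'U', offset=13
After 7 (seek(3, SET)): offset=3
After 8 (tell()): offset=3
After 9 (seek(21, SET)): offset=21
After 10 (read(5)): returned '', offset=21
After 11 (seek(13, SET)): offset=13

Answer: 13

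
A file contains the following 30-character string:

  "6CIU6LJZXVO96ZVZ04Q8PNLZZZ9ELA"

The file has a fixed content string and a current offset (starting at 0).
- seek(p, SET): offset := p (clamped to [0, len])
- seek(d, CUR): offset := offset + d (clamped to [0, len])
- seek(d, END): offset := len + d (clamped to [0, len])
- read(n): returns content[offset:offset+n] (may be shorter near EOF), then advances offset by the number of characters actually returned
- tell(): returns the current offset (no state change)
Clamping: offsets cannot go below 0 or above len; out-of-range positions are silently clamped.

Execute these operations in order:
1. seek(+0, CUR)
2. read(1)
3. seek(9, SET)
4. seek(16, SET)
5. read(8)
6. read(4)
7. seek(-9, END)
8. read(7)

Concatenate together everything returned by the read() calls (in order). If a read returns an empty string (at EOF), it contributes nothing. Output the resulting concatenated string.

Answer: 604Q8PNLZZZ9ENLZZZ9E

Derivation:
After 1 (seek(+0, CUR)): offset=0
After 2 (read(1)): returned '6', offset=1
After 3 (seek(9, SET)): offset=9
After 4 (seek(16, SET)): offset=16
After 5 (read(8)): returned '04Q8PNLZ', offset=24
After 6 (read(4)): returned 'ZZ9E', offset=28
After 7 (seek(-9, END)): offset=21
After 8 (read(7)): returned 'NLZZZ9E', offset=28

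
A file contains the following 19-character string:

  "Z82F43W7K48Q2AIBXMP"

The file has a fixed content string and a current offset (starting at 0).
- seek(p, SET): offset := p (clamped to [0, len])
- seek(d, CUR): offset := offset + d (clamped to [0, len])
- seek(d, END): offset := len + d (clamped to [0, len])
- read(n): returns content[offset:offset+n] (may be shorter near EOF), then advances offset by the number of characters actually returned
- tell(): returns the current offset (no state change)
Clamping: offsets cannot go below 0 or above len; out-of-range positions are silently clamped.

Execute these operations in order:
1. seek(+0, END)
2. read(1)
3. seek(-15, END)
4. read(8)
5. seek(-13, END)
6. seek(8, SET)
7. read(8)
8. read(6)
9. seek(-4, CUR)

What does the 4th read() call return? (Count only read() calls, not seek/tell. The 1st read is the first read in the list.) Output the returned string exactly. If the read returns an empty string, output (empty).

After 1 (seek(+0, END)): offset=19
After 2 (read(1)): returned '', offset=19
After 3 (seek(-15, END)): offset=4
After 4 (read(8)): returned '43W7K48Q', offset=12
After 5 (seek(-13, END)): offset=6
After 6 (seek(8, SET)): offset=8
After 7 (read(8)): returned 'K48Q2AIB', offset=16
After 8 (read(6)): returned 'XMP', offset=19
After 9 (seek(-4, CUR)): offset=15

Answer: XMP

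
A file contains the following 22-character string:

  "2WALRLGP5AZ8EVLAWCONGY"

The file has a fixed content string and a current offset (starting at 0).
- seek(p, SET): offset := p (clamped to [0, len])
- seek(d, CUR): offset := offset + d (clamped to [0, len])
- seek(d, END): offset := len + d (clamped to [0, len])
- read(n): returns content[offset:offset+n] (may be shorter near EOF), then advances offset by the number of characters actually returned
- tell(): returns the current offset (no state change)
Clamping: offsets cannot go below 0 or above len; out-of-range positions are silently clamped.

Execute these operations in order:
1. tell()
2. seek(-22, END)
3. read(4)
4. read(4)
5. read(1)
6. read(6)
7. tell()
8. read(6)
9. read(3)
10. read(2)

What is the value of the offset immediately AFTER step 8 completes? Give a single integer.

After 1 (tell()): offset=0
After 2 (seek(-22, END)): offset=0
After 3 (read(4)): returned '2WAL', offset=4
After 4 (read(4)): returned 'RLGP', offset=8
After 5 (read(1)): returned '5', offset=9
After 6 (read(6)): returned 'AZ8EVL', offset=15
After 7 (tell()): offset=15
After 8 (read(6)): returned 'AWCONG', offset=21

Answer: 21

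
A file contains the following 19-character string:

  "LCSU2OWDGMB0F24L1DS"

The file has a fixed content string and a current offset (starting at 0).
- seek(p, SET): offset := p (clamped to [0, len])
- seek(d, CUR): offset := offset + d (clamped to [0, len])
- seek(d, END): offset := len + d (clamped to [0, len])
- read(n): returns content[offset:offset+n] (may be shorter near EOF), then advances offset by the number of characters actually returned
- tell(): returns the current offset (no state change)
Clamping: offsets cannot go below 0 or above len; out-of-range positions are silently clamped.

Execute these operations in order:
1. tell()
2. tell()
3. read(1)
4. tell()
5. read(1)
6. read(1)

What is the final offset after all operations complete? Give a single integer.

Answer: 3

Derivation:
After 1 (tell()): offset=0
After 2 (tell()): offset=0
After 3 (read(1)): returned 'L', offset=1
After 4 (tell()): offset=1
After 5 (read(1)): returned 'C', offset=2
After 6 (read(1)): returned 'S', offset=3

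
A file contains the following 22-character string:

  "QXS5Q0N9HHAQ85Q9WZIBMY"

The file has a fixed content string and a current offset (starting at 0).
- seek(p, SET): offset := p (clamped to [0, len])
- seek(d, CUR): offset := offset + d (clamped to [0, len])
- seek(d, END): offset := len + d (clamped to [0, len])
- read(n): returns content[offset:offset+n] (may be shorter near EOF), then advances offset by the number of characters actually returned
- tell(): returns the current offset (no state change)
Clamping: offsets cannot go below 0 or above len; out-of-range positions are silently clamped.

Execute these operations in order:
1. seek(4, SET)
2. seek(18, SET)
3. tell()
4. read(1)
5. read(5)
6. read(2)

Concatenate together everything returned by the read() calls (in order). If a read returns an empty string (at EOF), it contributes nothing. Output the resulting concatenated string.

After 1 (seek(4, SET)): offset=4
After 2 (seek(18, SET)): offset=18
After 3 (tell()): offset=18
After 4 (read(1)): returned 'I', offset=19
After 5 (read(5)): returned 'BMY', offset=22
After 6 (read(2)): returned '', offset=22

Answer: IBMY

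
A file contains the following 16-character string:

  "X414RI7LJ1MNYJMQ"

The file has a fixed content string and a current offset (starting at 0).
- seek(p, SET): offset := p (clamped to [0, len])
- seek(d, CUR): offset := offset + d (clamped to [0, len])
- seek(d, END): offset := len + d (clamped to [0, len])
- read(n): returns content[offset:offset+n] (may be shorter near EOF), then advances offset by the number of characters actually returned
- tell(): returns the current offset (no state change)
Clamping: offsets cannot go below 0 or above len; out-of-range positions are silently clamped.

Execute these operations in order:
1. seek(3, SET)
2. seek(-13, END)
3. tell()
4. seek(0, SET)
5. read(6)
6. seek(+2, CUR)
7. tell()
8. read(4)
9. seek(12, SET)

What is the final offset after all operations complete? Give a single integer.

Answer: 12

Derivation:
After 1 (seek(3, SET)): offset=3
After 2 (seek(-13, END)): offset=3
After 3 (tell()): offset=3
After 4 (seek(0, SET)): offset=0
After 5 (read(6)): returned 'X414RI', offset=6
After 6 (seek(+2, CUR)): offset=8
After 7 (tell()): offset=8
After 8 (read(4)): returned 'J1MN', offset=12
After 9 (seek(12, SET)): offset=12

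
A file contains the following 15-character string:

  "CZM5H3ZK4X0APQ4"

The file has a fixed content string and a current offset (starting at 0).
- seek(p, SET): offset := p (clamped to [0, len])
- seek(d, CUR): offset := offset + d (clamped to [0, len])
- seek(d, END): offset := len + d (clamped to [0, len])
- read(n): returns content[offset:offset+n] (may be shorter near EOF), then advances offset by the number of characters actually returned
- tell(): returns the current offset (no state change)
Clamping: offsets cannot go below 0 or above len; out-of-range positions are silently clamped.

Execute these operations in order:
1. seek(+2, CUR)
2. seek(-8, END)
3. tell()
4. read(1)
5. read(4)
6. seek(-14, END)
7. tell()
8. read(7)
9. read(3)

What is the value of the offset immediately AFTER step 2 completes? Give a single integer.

After 1 (seek(+2, CUR)): offset=2
After 2 (seek(-8, END)): offset=7

Answer: 7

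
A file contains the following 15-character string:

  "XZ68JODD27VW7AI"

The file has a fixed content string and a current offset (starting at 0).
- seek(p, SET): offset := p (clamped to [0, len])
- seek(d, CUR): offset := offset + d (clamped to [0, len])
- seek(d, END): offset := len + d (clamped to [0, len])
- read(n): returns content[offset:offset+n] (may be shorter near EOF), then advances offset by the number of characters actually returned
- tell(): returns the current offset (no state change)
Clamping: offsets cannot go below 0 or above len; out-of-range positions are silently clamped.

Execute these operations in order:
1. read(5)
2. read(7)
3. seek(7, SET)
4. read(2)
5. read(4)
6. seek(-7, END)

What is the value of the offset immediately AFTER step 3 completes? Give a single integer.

After 1 (read(5)): returned 'XZ68J', offset=5
After 2 (read(7)): returned 'ODD27VW', offset=12
After 3 (seek(7, SET)): offset=7

Answer: 7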